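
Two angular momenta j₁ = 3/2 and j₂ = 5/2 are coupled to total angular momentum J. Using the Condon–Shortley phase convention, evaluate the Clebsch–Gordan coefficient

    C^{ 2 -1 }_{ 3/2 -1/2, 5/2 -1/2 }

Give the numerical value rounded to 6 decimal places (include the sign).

-0.545545  (= −√(25/84))

√[5·2!1!3!/7! · 1!2!2!3!1!3!] = √(12/7)
  +(−1)^1/∏(1,1,1,1,0,2)! = -1/2  (running -1/2)
  +(−1)^2/∏(2,0,0,0,1,3)! = 1/12  (running -5/12)
⟨..|..⟩ = √(12/7)·(-5/12) = -0.545545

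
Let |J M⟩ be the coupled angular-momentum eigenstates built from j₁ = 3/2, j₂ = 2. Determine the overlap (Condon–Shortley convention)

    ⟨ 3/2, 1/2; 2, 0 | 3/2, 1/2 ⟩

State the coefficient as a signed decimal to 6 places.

-0.447214

j₁+j₂−J=2  J+j₁−j₂=1  J−j₁+j₂=2  j₁+j₂+J+1=6
(j₁±m₁, j₂±m₂, J±M) = (2,1,2,2,2,1)
P² = 16/45
sum k=0..1:
  [0] +1/4 = 1/4
  [1] −1/1 = -1
S = -3/4
C² = P²·S² = 1/5 ; C = -0.447214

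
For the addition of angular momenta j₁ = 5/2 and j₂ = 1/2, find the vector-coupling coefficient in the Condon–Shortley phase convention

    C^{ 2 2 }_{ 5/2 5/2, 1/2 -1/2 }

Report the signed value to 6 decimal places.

√[5·1!4!0!/6! · 5!0!0!1!4!0!] = √(480)
  +(−1)^0/∏(0,1,0,0,4,0)! = 1/24  (running 1/24)
⟨..|..⟩ = √(480)·(1/24) = +0.912871

+0.912871  (= +√(5/6))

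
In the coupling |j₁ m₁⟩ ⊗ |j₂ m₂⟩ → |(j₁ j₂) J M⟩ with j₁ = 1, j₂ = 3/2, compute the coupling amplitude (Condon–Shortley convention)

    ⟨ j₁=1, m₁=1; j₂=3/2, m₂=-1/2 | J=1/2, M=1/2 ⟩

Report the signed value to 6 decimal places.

triangle: 2!×0!×1!/4! = 2/24
(j±m)!: 2!×0!×1!×2!×1!×0! = 4
prefactor² = (2J+1)×Δ×N² = 2/3
  k=0: +1/(0!×2!×0!×1!×0!×0!) = 1/2
Σ = 1/2  ⇒  CG² = 2/3×1/2² = 1/6
CG = +√(1/6) = +0.408248

+√(1/6) ≈ +0.408248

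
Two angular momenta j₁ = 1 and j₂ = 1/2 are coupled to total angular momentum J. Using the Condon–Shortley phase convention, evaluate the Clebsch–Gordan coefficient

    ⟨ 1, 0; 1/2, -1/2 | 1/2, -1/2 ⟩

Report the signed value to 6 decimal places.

+0.577350

j₁+j₂−J=1  J+j₁−j₂=1  J−j₁+j₂=0  j₁+j₂+J+1=3
(j₁±m₁, j₂±m₂, J±M) = (1,1,0,1,0,1)
P² = 1/3
sum k=0..0:
  [0] +1/1 = 1
S = 1
C² = P²·S² = 1/3 ; C = +0.577350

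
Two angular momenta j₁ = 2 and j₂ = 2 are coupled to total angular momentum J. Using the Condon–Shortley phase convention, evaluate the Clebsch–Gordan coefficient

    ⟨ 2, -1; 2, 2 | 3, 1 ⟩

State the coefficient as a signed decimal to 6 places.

√[7·1!3!3!/8! · 1!3!4!0!4!2!] = √(216/5)
  +(−1)^1/∏(1,0,2,3,1,0)! = -1/12  (running -1/12)
⟨..|..⟩ = √(216/5)·(-1/12) = -0.547723

-0.547723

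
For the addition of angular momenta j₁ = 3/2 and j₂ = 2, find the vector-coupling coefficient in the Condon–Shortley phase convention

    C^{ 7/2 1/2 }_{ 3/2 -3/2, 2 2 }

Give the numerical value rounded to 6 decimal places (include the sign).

j₁+j₂−J=0  J+j₁−j₂=3  J−j₁+j₂=4  j₁+j₂+J+1=8
(j₁±m₁, j₂±m₂, J±M) = (0,3,4,0,4,3)
P² = 20736/35
sum k=0..0:
  [0] +1/144 = 1/144
S = 1/144
C² = P²·S² = 1/35 ; C = +0.169031

+0.169031  (= +√(1/35))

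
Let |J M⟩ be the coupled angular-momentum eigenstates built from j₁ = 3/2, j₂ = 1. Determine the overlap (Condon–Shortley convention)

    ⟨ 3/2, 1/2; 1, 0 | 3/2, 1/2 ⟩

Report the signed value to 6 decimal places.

+0.258199  (= +√(1/15))

√[4·1!2!1!/5! · 2!1!1!1!2!1!] = √(4/15)
  +(−1)^0/∏(0,1,1,1,1,0)! = 1  (running 1)
  +(−1)^1/∏(1,0,0,0,2,1)! = -1/2  (running 1/2)
⟨..|..⟩ = √(4/15)·(1/2) = +0.258199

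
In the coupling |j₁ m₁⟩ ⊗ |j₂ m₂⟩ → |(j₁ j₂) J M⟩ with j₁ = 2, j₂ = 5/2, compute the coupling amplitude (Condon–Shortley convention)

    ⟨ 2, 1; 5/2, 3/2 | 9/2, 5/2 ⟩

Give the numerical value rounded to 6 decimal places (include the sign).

√[10·0!4!5!/10! · 3!1!4!1!7!2!] = √(11520)
  +(−1)^0/∏(0,0,1,4,3,1)! = 1/144  (running 1/144)
⟨..|..⟩ = √(11520)·(1/144) = +0.745356

+√(5/9) ≈ +0.745356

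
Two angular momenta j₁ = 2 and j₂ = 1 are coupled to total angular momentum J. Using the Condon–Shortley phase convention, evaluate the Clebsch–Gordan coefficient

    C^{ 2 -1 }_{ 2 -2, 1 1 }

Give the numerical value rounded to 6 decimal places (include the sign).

−√(1/3) = -0.577350

triangle: 1!×3!×1!/6! = 6/720
(j±m)!: 0!×4!×2!×0!×1!×3! = 288
prefactor² = (2J+1)×Δ×N² = 12
  k=1: −1/(1!×0!×3!×1!×0!×0!) = -1/6
Σ = -1/6  ⇒  CG² = 12×(-1/6)² = 1/3
CG = −√(1/3) = -0.577350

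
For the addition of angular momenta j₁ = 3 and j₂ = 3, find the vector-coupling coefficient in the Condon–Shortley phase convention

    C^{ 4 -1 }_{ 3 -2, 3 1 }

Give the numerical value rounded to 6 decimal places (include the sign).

√[9·2!4!4!/11! · 1!5!4!2!3!5!] = √(82944/77)
  +(−1)^1/∏(1,1,4,3,0,1)! = -1/144  (running -1/144)
  +(−1)^2/∏(2,0,3,2,1,2)! = 1/48  (running 1/72)
⟨..|..⟩ = √(82944/77)·(1/72) = +0.455842

+√(16/77) ≈ +0.455842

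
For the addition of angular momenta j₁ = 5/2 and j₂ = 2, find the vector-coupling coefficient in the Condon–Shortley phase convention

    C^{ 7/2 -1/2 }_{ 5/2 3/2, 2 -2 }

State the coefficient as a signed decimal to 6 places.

triangle: 1!*4!*3!/9! = 144/362880
(j±m)!: 4!*1!*0!*4!*3!*4! = 82944
prefactor² = (2J+1)*Δ*N² = 9216/35
  k=0: +1/(0!*1!*1!*0!*3!*3!) = 1/36
Σ = 1/36  ⇒  CG² = 9216/35*1/36² = 64/315
CG = +√(64/315) = +0.450749

+0.450749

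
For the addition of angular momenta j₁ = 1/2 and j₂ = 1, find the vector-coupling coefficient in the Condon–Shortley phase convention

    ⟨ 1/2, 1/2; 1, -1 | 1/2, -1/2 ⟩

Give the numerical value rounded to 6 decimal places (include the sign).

√[2·1!0!1!/3! · 1!0!0!2!0!1!] = √(2/3)
  +(−1)^0/∏(0,1,0,0,0,1)! = 1  (running 1)
⟨..|..⟩ = √(2/3)·(1) = +0.816497

+√(2/3) = +0.816497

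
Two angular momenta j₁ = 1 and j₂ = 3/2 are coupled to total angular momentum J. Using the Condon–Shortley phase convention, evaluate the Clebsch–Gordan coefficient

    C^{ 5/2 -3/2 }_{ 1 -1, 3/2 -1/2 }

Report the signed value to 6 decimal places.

j₁+j₂−J=0  J+j₁−j₂=2  J−j₁+j₂=3  j₁+j₂+J+1=6
(j₁±m₁, j₂±m₂, J±M) = (0,2,1,2,1,4)
P² = 48/5
sum k=0..0:
  [0] +1/4 = 1/4
S = 1/4
C² = P²·S² = 3/5 ; C = +0.774597

+0.774597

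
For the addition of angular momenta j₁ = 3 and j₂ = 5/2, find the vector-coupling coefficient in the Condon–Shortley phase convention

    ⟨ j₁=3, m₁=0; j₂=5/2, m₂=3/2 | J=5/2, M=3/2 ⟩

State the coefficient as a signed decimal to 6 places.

j₁+j₂−J=3  J+j₁−j₂=3  J−j₁+j₂=2  j₁+j₂+J+1=9
(j₁±m₁, j₂±m₂, J±M) = (3,3,4,1,4,1)
P² = 864/35
sum k=2..3:
  [2] +1/8 = 1/8
  [3] −1/36 = -1/36
S = 7/72
C² = P²·S² = 7/30 ; C = +0.483046

+0.483046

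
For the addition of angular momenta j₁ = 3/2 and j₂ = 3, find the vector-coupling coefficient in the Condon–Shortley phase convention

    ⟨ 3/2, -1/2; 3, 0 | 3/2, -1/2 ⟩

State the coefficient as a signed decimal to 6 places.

+√(9/35) = +0.507093

√[4·3!0!3!/7! · 1!2!3!3!1!2!] = √(144/35)
  +(−1)^2/∏(2,1,0,1,0,2)! = 1/4  (running 1/4)
⟨..|..⟩ = √(144/35)·(1/4) = +0.507093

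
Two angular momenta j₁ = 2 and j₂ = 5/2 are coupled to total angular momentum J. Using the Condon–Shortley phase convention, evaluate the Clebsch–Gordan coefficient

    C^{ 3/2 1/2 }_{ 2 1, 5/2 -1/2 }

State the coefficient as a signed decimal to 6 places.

√[4·3!1!2!/7! · 3!1!2!3!2!1!] = √(48/35)
  +(−1)^0/∏(0,3,1,2,0,0)! = 1/12  (running 1/12)
  +(−1)^1/∏(1,2,0,1,1,1)! = -1/2  (running -5/12)
⟨..|..⟩ = √(48/35)·(-5/12) = -0.487950

−√(5/21) = -0.487950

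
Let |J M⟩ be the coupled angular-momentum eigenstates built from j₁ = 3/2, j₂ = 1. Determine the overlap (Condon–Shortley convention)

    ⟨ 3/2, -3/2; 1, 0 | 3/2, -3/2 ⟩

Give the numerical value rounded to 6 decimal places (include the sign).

√[4·1!2!1!/5! · 0!3!1!1!0!3!] = √(12/5)
  +(−1)^1/∏(1,0,2,0,0,1)! = -1/2  (running -1/2)
⟨..|..⟩ = √(12/5)·(-1/2) = -0.774597

-0.774597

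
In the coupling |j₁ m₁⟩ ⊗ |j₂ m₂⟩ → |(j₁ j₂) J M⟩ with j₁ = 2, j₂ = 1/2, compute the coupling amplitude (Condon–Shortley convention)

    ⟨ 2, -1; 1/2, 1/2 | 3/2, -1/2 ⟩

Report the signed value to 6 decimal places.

−√(3/5) = -0.774597

j₁+j₂−J=1  J+j₁−j₂=3  J−j₁+j₂=0  j₁+j₂+J+1=5
(j₁±m₁, j₂±m₂, J±M) = (1,3,1,0,1,2)
P² = 12/5
sum k=1..1:
  [1] −1/2 = -1/2
S = -1/2
C² = P²·S² = 3/5 ; C = -0.774597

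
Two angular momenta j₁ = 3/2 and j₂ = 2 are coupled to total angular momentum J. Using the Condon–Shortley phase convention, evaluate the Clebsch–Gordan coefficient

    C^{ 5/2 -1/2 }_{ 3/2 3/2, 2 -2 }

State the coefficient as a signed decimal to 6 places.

√[6·1!2!3!/7! · 3!0!0!4!2!3!] = √(864/35)
  +(−1)^0/∏(0,1,0,0,2,3)! = 1/12  (running 1/12)
⟨..|..⟩ = √(864/35)·(1/12) = +0.414039

+0.414039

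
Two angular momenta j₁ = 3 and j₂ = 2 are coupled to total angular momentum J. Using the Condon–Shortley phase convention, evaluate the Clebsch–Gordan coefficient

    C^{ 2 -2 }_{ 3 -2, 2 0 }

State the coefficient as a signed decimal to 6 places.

+√(5/14) = +0.597614

triangle: 3!×3!×1!/8! = 36/40320
(j±m)!: 1!×5!×2!×2!×0!×4! = 11520
prefactor² = (2J+1)×Δ×N² = 360/7
  k=2: +1/(2!×1!×3!×0!×0!×1!) = 1/12
Σ = 1/12  ⇒  CG² = 360/7×1/12² = 5/14
CG = +√(5/14) = +0.597614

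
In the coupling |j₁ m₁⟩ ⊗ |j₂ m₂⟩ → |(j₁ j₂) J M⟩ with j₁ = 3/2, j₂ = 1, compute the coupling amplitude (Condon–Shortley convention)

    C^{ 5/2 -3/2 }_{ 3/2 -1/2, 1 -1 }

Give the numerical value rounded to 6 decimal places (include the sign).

j₁+j₂−J=0  J+j₁−j₂=3  J−j₁+j₂=2  j₁+j₂+J+1=6
(j₁±m₁, j₂±m₂, J±M) = (1,2,0,2,1,4)
P² = 48/5
sum k=0..0:
  [0] +1/4 = 1/4
S = 1/4
C² = P²·S² = 3/5 ; C = +0.774597

+√(3/5) ≈ +0.774597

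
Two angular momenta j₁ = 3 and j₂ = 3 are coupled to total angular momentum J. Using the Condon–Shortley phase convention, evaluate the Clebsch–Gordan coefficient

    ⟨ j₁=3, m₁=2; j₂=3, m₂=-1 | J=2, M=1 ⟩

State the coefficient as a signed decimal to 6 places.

−√(5/28) = -0.422577

j₁+j₂−J=4  J+j₁−j₂=2  J−j₁+j₂=2  j₁+j₂+J+1=9
(j₁±m₁, j₂±m₂, J±M) = (5,1,2,4,3,1)
P² = 320/7
sum k=0..1:
  [0] +1/48 = 1/48
  [1] −1/12 = -1/12
S = -1/16
C² = P²·S² = 5/28 ; C = -0.422577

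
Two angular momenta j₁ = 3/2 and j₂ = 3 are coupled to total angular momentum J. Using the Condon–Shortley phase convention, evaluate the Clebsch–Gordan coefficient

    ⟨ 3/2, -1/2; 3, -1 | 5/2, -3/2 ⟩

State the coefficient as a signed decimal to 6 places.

-0.591608  (= −√(7/20))

√[6·2!1!4!/8! · 1!2!2!4!1!4!] = √(576/35)
  +(−1)^1/∏(1,1,1,1,0,3)! = -1/6  (running -1/6)
  +(−1)^2/∏(2,0,0,0,1,4)! = 1/48  (running -7/48)
⟨..|..⟩ = √(576/35)·(-7/48) = -0.591608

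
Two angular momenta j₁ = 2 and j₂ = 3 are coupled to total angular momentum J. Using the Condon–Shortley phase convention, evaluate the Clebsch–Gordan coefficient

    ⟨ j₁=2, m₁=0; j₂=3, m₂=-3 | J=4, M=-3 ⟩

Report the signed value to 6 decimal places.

+0.670820  (= +√(9/20))

triangle: 1!·3!·5!/10! = 720/3628800
(j±m)!: 2!·2!·0!·6!·1!·7! = 14515200
prefactor² = (2J+1)·Δ·N² = 25920
  k=0: +1/(0!·1!·2!·0!·1!·5!) = 1/240
Σ = 1/240  ⇒  CG² = 25920·1/240² = 9/20
CG = +√(9/20) = +0.670820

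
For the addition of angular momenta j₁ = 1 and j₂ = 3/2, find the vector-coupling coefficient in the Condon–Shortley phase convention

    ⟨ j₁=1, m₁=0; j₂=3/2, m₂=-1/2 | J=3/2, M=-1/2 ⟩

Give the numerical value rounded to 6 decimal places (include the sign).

+√(1/15) = +0.258199

√[4·1!1!2!/5! · 1!1!1!2!1!2!] = √(4/15)
  +(−1)^0/∏(0,1,1,1,0,1)! = 1  (running 1)
  +(−1)^1/∏(1,0,0,0,1,2)! = -1/2  (running 1/2)
⟨..|..⟩ = √(4/15)·(1/2) = +0.258199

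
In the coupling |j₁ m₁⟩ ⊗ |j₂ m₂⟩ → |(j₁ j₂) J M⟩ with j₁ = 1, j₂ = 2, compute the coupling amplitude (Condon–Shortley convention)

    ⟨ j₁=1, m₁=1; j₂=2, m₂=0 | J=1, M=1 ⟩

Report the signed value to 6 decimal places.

j₁+j₂−J=2  J+j₁−j₂=0  J−j₁+j₂=2  j₁+j₂+J+1=5
(j₁±m₁, j₂±m₂, J±M) = (2,0,2,2,2,0)
P² = 8/5
sum k=0..0:
  [0] +1/4 = 1/4
S = 1/4
C² = P²·S² = 1/10 ; C = +0.316228

+√(1/10) = +0.316228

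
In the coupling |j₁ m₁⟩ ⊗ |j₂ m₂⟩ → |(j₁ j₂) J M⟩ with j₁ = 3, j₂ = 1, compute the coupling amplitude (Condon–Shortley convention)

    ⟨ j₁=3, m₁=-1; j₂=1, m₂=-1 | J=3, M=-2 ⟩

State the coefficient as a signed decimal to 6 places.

+√(5/12) ≈ +0.645497

triangle: 1!×5!×1!/8! = 120/40320
(j±m)!: 2!×4!×0!×2!×1!×5! = 11520
prefactor² = (2J+1)×Δ×N² = 240
  k=0: +1/(0!×1!×4!×0!×1!×1!) = 1/24
Σ = 1/24  ⇒  CG² = 240×1/24² = 5/12
CG = +√(5/12) = +0.645497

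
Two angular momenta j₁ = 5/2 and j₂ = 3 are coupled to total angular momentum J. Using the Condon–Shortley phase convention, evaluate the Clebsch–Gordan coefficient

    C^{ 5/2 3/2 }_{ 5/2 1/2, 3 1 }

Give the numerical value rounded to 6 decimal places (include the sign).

+√(1/35) = +0.169031

√[6·3!2!3!/9! · 3!2!4!2!4!1!] = √(576/35)
  +(−1)^1/∏(1,2,1,3,1,0)! = -1/12  (running -1/12)
  +(−1)^2/∏(2,1,0,2,2,1)! = 1/8  (running 1/24)
⟨..|..⟩ = √(576/35)·(1/24) = +0.169031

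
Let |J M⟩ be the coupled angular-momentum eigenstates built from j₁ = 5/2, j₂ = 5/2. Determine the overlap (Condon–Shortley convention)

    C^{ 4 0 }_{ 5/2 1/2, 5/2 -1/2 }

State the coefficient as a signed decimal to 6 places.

+√(1/7) ≈ +0.377964

triangle: 1!·4!·4!/10! = 576/3628800
(j±m)!: 3!·2!·2!·3!·4!·4! = 82944
prefactor² = (2J+1)·Δ·N² = 20736/175
  k=0: +1/(0!·1!·2!·2!·2!·2!) = 1/16
  k=1: −1/(1!·0!·1!·1!·3!·3!) = -1/36
Σ = 5/144  ⇒  CG² = 20736/175·5/144² = 1/7
CG = +√(1/7) = +0.377964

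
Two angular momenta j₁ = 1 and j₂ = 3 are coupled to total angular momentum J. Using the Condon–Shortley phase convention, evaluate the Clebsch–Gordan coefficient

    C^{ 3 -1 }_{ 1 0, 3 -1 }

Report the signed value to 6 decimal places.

+0.288675

j₁+j₂−J=1  J+j₁−j₂=1  J−j₁+j₂=5  j₁+j₂+J+1=8
(j₁±m₁, j₂±m₂, J±M) = (1,1,2,4,2,4)
P² = 48
sum k=0..1:
  [0] +1/12 = 1/12
  [1] −1/24 = -1/24
S = 1/24
C² = P²·S² = 1/12 ; C = +0.288675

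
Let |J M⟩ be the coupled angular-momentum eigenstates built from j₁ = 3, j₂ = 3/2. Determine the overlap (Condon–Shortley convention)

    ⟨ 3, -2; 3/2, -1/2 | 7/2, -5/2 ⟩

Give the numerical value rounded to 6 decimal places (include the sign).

-0.377964

j₁+j₂−J=1  J+j₁−j₂=5  J−j₁+j₂=2  j₁+j₂+J+1=9
(j₁±m₁, j₂±m₂, J±M) = (1,5,1,2,1,6)
P² = 6400/7
sum k=0..1:
  [0] +1/120 = 1/120
  [1] −1/48 = -1/48
S = -1/80
C² = P²·S² = 1/7 ; C = -0.377964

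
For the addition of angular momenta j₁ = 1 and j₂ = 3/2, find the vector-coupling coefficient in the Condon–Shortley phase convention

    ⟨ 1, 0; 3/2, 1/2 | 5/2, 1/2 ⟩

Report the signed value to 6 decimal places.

+√(3/5) ≈ +0.774597

√[6·0!2!3!/6! · 1!1!2!1!3!2!] = √(12/5)
  +(−1)^0/∏(0,0,1,2,1,1)! = 1/2  (running 1/2)
⟨..|..⟩ = √(12/5)·(1/2) = +0.774597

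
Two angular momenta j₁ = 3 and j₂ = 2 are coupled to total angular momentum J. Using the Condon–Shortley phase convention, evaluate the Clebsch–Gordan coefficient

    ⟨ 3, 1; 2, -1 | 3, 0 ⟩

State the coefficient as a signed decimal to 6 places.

+√(1/30) = +0.182574

√[7·2!4!2!/9! · 4!2!1!3!3!3!] = √(96/5)
  +(−1)^0/∏(0,2,2,1,2,1)! = 1/8  (running 1/8)
  +(−1)^1/∏(1,1,1,0,3,2)! = -1/12  (running 1/24)
⟨..|..⟩ = √(96/5)·(1/24) = +0.182574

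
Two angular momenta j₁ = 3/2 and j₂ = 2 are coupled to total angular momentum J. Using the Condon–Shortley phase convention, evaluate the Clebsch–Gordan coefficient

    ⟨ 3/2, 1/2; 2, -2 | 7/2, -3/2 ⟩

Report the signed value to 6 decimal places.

+√(1/7) ≈ +0.377964

√[8·0!3!4!/8! · 2!1!0!4!2!5!] = √(2304/7)
  +(−1)^0/∏(0,0,1,0,2,4)! = 1/48  (running 1/48)
⟨..|..⟩ = √(2304/7)·(1/48) = +0.377964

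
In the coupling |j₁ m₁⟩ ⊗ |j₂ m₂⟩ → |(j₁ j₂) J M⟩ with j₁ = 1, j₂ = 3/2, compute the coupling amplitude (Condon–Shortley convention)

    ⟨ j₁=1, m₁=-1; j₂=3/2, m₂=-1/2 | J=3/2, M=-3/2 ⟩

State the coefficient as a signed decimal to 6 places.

√[4·1!1!2!/5! · 0!2!1!2!0!3!] = √(8/5)
  +(−1)^1/∏(1,0,1,0,0,2)! = -1/2  (running -1/2)
⟨..|..⟩ = √(8/5)·(-1/2) = -0.632456

−√(2/5) ≈ -0.632456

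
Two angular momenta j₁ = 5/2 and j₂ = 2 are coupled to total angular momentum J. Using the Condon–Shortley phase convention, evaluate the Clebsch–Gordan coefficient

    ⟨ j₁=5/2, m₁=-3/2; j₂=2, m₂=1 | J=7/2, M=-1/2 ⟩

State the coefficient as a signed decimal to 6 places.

-0.619780  (= −√(121/315))

j₁+j₂−J=1  J+j₁−j₂=4  J−j₁+j₂=3  j₁+j₂+J+1=9
(j₁±m₁, j₂±m₂, J±M) = (1,4,3,1,3,4)
P² = 2304/35
sum k=0..1:
  [0] +1/144 = 1/144
  [1] −1/12 = -1/12
S = -11/144
C² = P²·S² = 121/315 ; C = -0.619780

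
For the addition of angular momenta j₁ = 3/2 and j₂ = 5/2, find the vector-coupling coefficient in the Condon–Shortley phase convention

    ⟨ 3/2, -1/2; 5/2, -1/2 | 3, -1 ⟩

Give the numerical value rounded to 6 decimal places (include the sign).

−√(1/60) = -0.129099

√[7·1!2!4!/8! · 1!2!2!3!2!4!] = √(48/5)
  +(−1)^0/∏(0,1,2,2,0,2)! = 1/8  (running 1/8)
  +(−1)^1/∏(1,0,1,1,1,3)! = -1/6  (running -1/24)
⟨..|..⟩ = √(48/5)·(-1/24) = -0.129099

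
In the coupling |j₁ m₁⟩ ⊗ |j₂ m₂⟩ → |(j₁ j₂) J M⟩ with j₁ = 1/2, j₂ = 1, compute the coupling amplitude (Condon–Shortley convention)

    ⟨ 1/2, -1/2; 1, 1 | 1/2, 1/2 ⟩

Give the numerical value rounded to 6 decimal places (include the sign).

√[2·1!0!1!/3! · 0!1!2!0!1!0!] = √(2/3)
  +(−1)^1/∏(1,0,0,1,0,0)! = -1  (running -1)
⟨..|..⟩ = √(2/3)·(-1) = -0.816497

−√(2/3) ≈ -0.816497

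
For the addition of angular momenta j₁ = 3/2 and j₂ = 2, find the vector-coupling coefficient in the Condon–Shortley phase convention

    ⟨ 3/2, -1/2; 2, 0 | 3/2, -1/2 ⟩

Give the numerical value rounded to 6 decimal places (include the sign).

j₁+j₂−J=2  J+j₁−j₂=1  J−j₁+j₂=2  j₁+j₂+J+1=6
(j₁±m₁, j₂±m₂, J±M) = (1,2,2,2,1,2)
P² = 16/45
sum k=1..2:
  [1] −1/1 = -1
  [2] +1/4 = 1/4
S = -3/4
C² = P²·S² = 1/5 ; C = -0.447214

−√(1/5) = -0.447214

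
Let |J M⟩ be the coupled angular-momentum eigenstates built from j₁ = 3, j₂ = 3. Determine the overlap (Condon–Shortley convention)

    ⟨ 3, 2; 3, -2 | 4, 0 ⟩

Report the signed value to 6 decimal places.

√[9·2!4!4!/11! · 5!1!1!5!4!4!] = √(165888/77)
  +(−1)^0/∏(0,2,1,1,3,3)! = 1/72  (running 1/72)
  +(−1)^1/∏(1,1,0,0,4,4)! = -1/576  (running 7/576)
⟨..|..⟩ = √(165888/77)·(7/576) = +0.564076

+√(7/22) ≈ +0.564076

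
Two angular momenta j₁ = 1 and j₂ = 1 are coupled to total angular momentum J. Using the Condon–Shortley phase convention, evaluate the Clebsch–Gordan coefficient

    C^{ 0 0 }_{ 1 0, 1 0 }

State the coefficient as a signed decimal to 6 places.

-0.577350

√[1·2!0!0!/3! · 1!1!1!1!0!0!] = √(1/3)
  +(−1)^1/∏(1,1,0,0,0,0)! = -1  (running -1)
⟨..|..⟩ = √(1/3)·(-1) = -0.577350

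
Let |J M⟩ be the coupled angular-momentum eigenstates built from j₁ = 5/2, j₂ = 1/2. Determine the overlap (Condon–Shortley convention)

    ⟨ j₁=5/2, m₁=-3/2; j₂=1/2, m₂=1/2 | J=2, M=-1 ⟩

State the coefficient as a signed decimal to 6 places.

triangle: 1!×4!×0!/6! = 24/720
(j±m)!: 1!×4!×1!×0!×1!×3! = 144
prefactor² = (2J+1)×Δ×N² = 24
  k=1: −1/(1!×0!×3!×0!×1!×0!) = -1/6
Σ = -1/6  ⇒  CG² = 24×(-1/6)² = 2/3
CG = −√(2/3) = -0.816497

-0.816497  (= −√(2/3))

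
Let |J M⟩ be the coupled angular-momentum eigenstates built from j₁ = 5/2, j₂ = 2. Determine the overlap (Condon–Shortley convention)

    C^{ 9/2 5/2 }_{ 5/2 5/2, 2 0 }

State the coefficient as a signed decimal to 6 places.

+0.408248  (= +√(1/6))

√[10·0!5!4!/10! · 5!0!2!2!7!2!] = √(38400)
  +(−1)^0/∏(0,0,0,2,5,2)! = 1/480  (running 1/480)
⟨..|..⟩ = √(38400)·(1/480) = +0.408248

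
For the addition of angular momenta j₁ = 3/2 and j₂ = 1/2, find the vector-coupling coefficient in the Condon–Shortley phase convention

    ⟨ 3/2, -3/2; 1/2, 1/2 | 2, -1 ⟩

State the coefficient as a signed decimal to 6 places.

+0.500000  (= +√(1/4))

triangle: 0!×3!×1!/5! = 6/120
(j±m)!: 0!×3!×1!×0!×1!×3! = 36
prefactor² = (2J+1)×Δ×N² = 9
  k=0: +1/(0!×0!×3!×1!×0!×0!) = 1/6
Σ = 1/6  ⇒  CG² = 9×1/6² = 1/4
CG = +√(1/4) = +0.500000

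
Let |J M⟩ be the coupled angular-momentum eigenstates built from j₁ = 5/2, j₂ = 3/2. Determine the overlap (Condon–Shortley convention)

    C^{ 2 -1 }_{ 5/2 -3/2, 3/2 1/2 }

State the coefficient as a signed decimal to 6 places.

j₁+j₂−J=2  J+j₁−j₂=3  J−j₁+j₂=1  j₁+j₂+J+1=7
(j₁±m₁, j₂±m₂, J±M) = (1,4,2,1,1,3)
P² = 24/7
sum k=1..2:
  [1] −1/6 = -1/6
  [2] +1/4 = 1/4
S = 1/12
C² = P²·S² = 1/42 ; C = +0.154303

+0.154303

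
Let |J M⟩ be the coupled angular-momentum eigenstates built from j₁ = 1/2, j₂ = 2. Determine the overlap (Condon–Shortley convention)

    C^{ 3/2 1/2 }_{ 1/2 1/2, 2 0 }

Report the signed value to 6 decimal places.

+√(2/5) ≈ +0.632456

j₁+j₂−J=1  J+j₁−j₂=0  J−j₁+j₂=3  j₁+j₂+J+1=5
(j₁±m₁, j₂±m₂, J±M) = (1,0,2,2,2,1)
P² = 8/5
sum k=0..0:
  [0] +1/2 = 1/2
S = 1/2
C² = P²·S² = 2/5 ; C = +0.632456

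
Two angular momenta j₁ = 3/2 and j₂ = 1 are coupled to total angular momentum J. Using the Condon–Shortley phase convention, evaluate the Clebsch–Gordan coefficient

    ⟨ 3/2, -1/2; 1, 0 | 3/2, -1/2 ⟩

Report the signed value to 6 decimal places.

triangle: 1!·2!·1!/5! = 2/120
(j±m)!: 1!·2!·1!·1!·1!·2! = 4
prefactor² = (2J+1)·Δ·N² = 4/15
  k=0: +1/(0!·1!·2!·1!·0!·0!) = 1/2
  k=1: −1/(1!·0!·1!·0!·1!·1!) = -1
Σ = -1/2  ⇒  CG² = 4/15·(-1/2)² = 1/15
CG = −√(1/15) = -0.258199

−√(1/15) = -0.258199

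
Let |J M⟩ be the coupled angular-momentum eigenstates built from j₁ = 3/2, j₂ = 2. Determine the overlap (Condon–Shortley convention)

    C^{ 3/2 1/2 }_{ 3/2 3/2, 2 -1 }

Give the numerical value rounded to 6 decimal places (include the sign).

+0.632456

j₁+j₂−J=2  J+j₁−j₂=1  J−j₁+j₂=2  j₁+j₂+J+1=6
(j₁±m₁, j₂±m₂, J±M) = (3,0,1,3,2,1)
P² = 8/5
sum k=0..0:
  [0] +1/2 = 1/2
S = 1/2
C² = P²·S² = 2/5 ; C = +0.632456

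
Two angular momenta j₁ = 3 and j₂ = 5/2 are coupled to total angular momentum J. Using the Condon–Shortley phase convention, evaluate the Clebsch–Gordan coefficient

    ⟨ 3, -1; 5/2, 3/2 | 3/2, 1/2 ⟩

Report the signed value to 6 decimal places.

√[4·4!2!1!/8! · 2!4!4!1!2!1!] = √(384/35)
  +(−1)^3/∏(3,1,1,1,1,0)! = -1/6  (running -1/6)
  +(−1)^4/∏(4,0,0,0,2,1)! = 1/48  (running -7/48)
⟨..|..⟩ = √(384/35)·(-7/48) = -0.483046

−√(7/30) = -0.483046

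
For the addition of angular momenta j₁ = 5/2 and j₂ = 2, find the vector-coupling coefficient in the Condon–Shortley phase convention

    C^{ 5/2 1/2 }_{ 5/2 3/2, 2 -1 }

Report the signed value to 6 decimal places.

j₁+j₂−J=2  J+j₁−j₂=3  J−j₁+j₂=2  j₁+j₂+J+1=8
(j₁±m₁, j₂±m₂, J±M) = (4,1,1,3,3,2)
P² = 216/35
sum k=0..1:
  [0] +1/4 = 1/4
  [1] −1/12 = -1/12
S = 1/6
C² = P²·S² = 6/35 ; C = +0.414039

+0.414039  (= +√(6/35))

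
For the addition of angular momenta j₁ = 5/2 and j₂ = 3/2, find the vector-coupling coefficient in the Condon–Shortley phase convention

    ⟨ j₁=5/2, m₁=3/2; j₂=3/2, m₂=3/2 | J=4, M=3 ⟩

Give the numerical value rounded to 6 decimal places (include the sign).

+√(5/8) = +0.790569

j₁+j₂−J=0  J+j₁−j₂=5  J−j₁+j₂=3  j₁+j₂+J+1=9
(j₁±m₁, j₂±m₂, J±M) = (4,1,3,0,7,1)
P² = 12960
sum k=0..0:
  [0] +1/144 = 1/144
S = 1/144
C² = P²·S² = 5/8 ; C = +0.790569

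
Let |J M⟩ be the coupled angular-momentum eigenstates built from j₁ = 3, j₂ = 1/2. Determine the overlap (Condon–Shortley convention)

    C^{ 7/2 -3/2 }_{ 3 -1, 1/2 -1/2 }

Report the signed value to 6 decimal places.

+√(5/7) ≈ +0.845154

triangle: 0!·6!·1!/8! = 720/40320
(j±m)!: 2!·4!·0!·1!·2!·5! = 11520
prefactor² = (2J+1)·Δ·N² = 11520/7
  k=0: +1/(0!·0!·4!·0!·2!·1!) = 1/48
Σ = 1/48  ⇒  CG² = 11520/7·1/48² = 5/7
CG = +√(5/7) = +0.845154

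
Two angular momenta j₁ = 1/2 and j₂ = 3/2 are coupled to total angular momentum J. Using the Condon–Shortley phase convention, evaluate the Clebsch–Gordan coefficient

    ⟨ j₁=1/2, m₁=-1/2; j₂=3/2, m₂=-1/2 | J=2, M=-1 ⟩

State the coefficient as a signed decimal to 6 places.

+0.866025  (= +√(3/4))

j₁+j₂−J=0  J+j₁−j₂=1  J−j₁+j₂=3  j₁+j₂+J+1=5
(j₁±m₁, j₂±m₂, J±M) = (0,1,1,2,1,3)
P² = 3
sum k=0..0:
  [0] +1/2 = 1/2
S = 1/2
C² = P²·S² = 3/4 ; C = +0.866025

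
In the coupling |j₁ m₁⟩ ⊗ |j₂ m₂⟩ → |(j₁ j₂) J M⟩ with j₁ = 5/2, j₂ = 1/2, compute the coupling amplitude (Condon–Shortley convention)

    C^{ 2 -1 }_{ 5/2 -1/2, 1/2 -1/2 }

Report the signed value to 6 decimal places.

triangle: 1!·4!·0!/6! = 24/720
(j±m)!: 2!·3!·0!·1!·1!·3! = 72
prefactor² = (2J+1)·Δ·N² = 12
  k=0: +1/(0!·1!·3!·0!·1!·0!) = 1/6
Σ = 1/6  ⇒  CG² = 12·1/6² = 1/3
CG = +√(1/3) = +0.577350

+√(1/3) = +0.577350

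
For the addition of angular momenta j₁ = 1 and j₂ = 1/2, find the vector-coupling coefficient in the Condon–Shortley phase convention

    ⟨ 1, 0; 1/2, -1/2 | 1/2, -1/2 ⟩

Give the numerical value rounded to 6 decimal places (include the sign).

+0.577350  (= +√(1/3))

triangle: 1!·1!·0!/3! = 1/6
(j±m)!: 1!·1!·0!·1!·0!·1! = 1
prefactor² = (2J+1)·Δ·N² = 1/3
  k=0: +1/(0!·1!·1!·0!·0!·0!) = 1
Σ = 1  ⇒  CG² = 1/3·1² = 1/3
CG = +√(1/3) = +0.577350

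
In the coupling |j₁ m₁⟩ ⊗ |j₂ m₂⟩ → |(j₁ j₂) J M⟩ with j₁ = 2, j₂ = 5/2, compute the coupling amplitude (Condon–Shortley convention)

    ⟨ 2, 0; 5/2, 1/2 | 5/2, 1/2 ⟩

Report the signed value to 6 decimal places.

−√(8/35) = -0.478091

√[6·2!2!3!/8! · 2!2!3!2!3!2!] = √(72/35)
  +(−1)^0/∏(0,2,2,3,0,0)! = 1/24  (running 1/24)
  +(−1)^1/∏(1,1,1,2,1,1)! = -1/2  (running -11/24)
  +(−1)^2/∏(2,0,0,1,2,2)! = 1/8  (running -1/3)
⟨..|..⟩ = √(72/35)·(-1/3) = -0.478091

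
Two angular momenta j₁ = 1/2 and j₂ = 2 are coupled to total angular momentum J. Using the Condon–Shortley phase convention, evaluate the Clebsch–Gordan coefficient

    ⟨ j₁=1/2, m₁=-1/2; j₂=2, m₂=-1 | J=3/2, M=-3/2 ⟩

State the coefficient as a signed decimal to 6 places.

√[4·1!0!3!/5! · 0!1!1!3!0!3!] = √(36/5)
  +(−1)^1/∏(1,0,0,0,0,3)! = -1/6  (running -1/6)
⟨..|..⟩ = √(36/5)·(-1/6) = -0.447214

−√(1/5) ≈ -0.447214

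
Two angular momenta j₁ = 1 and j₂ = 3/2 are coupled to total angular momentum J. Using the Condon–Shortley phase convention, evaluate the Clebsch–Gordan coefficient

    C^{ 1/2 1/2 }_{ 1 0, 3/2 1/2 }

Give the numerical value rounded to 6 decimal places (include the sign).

-0.577350  (= −√(1/3))

triangle: 2!*0!*1!/4! = 2/24
(j±m)!: 1!*1!*2!*1!*1!*0! = 2
prefactor² = (2J+1)*Δ*N² = 1/3
  k=1: −1/(1!*1!*0!*1!*0!*0!) = -1
Σ = -1  ⇒  CG² = 1/3*(-1)² = 1/3
CG = −√(1/3) = -0.577350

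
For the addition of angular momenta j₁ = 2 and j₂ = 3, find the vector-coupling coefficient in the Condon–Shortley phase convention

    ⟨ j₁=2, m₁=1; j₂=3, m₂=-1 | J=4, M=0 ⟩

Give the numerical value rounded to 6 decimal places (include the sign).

+√(5/14) ≈ +0.597614

j₁+j₂−J=1  J+j₁−j₂=3  J−j₁+j₂=5  j₁+j₂+J+1=10
(j₁±m₁, j₂±m₂, J±M) = (3,1,2,4,4,4)
P² = 10368/35
sum k=0..1:
  [0] +1/24 = 1/24
  [1] −1/144 = -1/144
S = 5/144
C² = P²·S² = 5/14 ; C = +0.597614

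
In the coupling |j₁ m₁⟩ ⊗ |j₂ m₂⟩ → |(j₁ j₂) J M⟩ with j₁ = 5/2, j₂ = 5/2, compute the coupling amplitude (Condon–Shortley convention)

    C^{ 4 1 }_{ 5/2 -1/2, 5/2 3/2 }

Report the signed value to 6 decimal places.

-0.597614

j₁+j₂−J=1  J+j₁−j₂=4  J−j₁+j₂=4  j₁+j₂+J+1=10
(j₁±m₁, j₂±m₂, J±M) = (2,3,4,1,5,3)
P² = 10368/35
sum k=0..1:
  [0] +1/144 = 1/144
  [1] −1/24 = -1/24
S = -5/144
C² = P²·S² = 5/14 ; C = -0.597614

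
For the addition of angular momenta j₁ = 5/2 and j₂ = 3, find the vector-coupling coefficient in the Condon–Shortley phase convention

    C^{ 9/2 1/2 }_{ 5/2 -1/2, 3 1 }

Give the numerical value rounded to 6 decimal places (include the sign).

−√(160/693) = -0.480500

√[10·1!4!5!/11! · 2!3!4!2!5!4!] = √(92160/77)
  +(−1)^0/∏(0,1,3,4,1,1)! = 1/144  (running 1/144)
  +(−1)^1/∏(1,0,2,3,2,2)! = -1/48  (running -1/72)
⟨..|..⟩ = √(92160/77)·(-1/72) = -0.480500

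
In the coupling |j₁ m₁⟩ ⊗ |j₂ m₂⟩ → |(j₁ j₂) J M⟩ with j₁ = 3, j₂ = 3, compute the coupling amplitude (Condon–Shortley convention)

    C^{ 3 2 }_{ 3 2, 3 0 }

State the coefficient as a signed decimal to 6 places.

−√(1/6) = -0.408248

j₁+j₂−J=3  J+j₁−j₂=3  J−j₁+j₂=3  j₁+j₂+J+1=10
(j₁±m₁, j₂±m₂, J±M) = (5,1,3,3,5,1)
P² = 216
sum k=0..1:
  [0] +1/72 = 1/72
  [1] −1/24 = -1/24
S = -1/36
C² = P²·S² = 1/6 ; C = -0.408248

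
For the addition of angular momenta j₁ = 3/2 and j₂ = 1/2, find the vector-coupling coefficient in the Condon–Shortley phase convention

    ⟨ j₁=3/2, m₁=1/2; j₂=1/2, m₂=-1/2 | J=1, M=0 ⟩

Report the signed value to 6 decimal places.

+√(1/2) ≈ +0.707107

j₁+j₂−J=1  J+j₁−j₂=2  J−j₁+j₂=0  j₁+j₂+J+1=4
(j₁±m₁, j₂±m₂, J±M) = (2,1,0,1,1,1)
P² = 1/2
sum k=0..0:
  [0] +1/1 = 1
S = 1
C² = P²·S² = 1/2 ; C = +0.707107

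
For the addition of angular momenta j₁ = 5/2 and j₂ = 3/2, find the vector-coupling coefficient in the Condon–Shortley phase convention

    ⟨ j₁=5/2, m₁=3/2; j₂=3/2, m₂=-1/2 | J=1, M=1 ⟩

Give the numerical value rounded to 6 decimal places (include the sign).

triangle: 3!×2!×0!/6! = 12/720
(j±m)!: 4!×1!×1!×2!×2!×0! = 96
prefactor² = (2J+1)×Δ×N² = 24/5
  k=1: −1/(1!×2!×0!×0!×2!×0!) = -1/4
Σ = -1/4  ⇒  CG² = 24/5×(-1/4)² = 3/10
CG = −√(3/10) = -0.547723

-0.547723  (= −√(3/10))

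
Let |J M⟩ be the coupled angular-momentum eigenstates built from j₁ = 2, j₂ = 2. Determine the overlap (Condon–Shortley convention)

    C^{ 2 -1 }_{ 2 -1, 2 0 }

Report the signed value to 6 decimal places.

√[5·2!2!2!/7! · 1!3!2!2!1!3!] = √(8/7)
  +(−1)^1/∏(1,1,2,1,0,1)! = -1/2  (running -1/2)
  +(−1)^2/∏(2,0,1,0,1,2)! = 1/4  (running -1/4)
⟨..|..⟩ = √(8/7)·(-1/4) = -0.267261

−√(1/14) = -0.267261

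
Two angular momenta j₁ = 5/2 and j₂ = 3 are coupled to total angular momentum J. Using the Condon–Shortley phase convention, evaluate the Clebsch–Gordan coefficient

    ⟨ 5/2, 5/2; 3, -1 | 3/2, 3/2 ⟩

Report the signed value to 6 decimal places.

√[4·4!1!2!/8! · 5!0!2!4!3!0!] = √(1152/7)
  +(−1)^0/∏(0,4,0,2,1,0)! = 1/48  (running 1/48)
⟨..|..⟩ = √(1152/7)·(1/48) = +0.267261

+0.267261  (= +√(1/14))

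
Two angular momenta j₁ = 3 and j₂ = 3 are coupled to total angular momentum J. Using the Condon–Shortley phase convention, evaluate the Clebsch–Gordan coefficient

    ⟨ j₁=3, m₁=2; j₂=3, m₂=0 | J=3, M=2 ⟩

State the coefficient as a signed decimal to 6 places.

-0.408248

j₁+j₂−J=3  J+j₁−j₂=3  J−j₁+j₂=3  j₁+j₂+J+1=10
(j₁±m₁, j₂±m₂, J±M) = (5,1,3,3,5,1)
P² = 216
sum k=0..1:
  [0] +1/72 = 1/72
  [1] −1/24 = -1/24
S = -1/36
C² = P²·S² = 1/6 ; C = -0.408248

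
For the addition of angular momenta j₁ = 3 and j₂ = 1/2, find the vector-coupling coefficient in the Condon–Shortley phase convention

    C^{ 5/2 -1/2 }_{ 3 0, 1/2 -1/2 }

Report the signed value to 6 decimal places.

√[6·1!5!0!/7! · 3!3!0!1!2!3!] = √(432/7)
  +(−1)^0/∏(0,1,3,0,2,0)! = 1/12  (running 1/12)
⟨..|..⟩ = √(432/7)·(1/12) = +0.654654

+0.654654  (= +√(3/7))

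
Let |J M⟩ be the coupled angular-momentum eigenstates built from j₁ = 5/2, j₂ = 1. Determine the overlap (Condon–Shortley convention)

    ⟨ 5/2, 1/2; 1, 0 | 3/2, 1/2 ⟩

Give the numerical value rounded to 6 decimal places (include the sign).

j₁+j₂−J=2  J+j₁−j₂=3  J−j₁+j₂=0  j₁+j₂+J+1=6
(j₁±m₁, j₂±m₂, J±M) = (3,2,1,1,2,1)
P² = 8/5
sum k=1..1:
  [1] −1/2 = -1/2
S = -1/2
C² = P²·S² = 2/5 ; C = -0.632456

−√(2/5) ≈ -0.632456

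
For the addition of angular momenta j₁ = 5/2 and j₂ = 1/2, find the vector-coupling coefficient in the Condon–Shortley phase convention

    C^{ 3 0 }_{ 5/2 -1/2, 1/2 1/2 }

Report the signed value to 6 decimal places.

√[7·0!5!1!/7! · 2!3!1!0!3!3!] = √(72)
  +(−1)^0/∏(0,0,3,1,2,0)! = 1/12  (running 1/12)
⟨..|..⟩ = √(72)·(1/12) = +0.707107

+√(1/2) ≈ +0.707107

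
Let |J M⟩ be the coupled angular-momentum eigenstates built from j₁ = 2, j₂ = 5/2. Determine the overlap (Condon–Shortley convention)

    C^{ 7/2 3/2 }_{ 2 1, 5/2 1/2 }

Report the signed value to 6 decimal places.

+0.308607

√[8·1!3!4!/9! · 3!1!3!2!5!2!] = √(384/7)
  +(−1)^0/∏(0,1,1,3,2,1)! = 1/12  (running 1/12)
  +(−1)^1/∏(1,0,0,2,3,2)! = -1/24  (running 1/24)
⟨..|..⟩ = √(384/7)·(1/24) = +0.308607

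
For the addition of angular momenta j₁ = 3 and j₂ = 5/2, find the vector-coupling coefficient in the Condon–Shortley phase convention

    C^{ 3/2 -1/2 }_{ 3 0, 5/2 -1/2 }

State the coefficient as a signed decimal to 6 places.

√[4·4!2!1!/8! · 3!3!2!3!1!2!] = √(144/35)
  +(−1)^1/∏(1,3,2,1,0,0)! = -1/12  (running -1/12)
  +(−1)^2/∏(2,2,1,0,1,1)! = 1/4  (running 1/6)
⟨..|..⟩ = √(144/35)·(1/6) = +0.338062

+√(4/35) ≈ +0.338062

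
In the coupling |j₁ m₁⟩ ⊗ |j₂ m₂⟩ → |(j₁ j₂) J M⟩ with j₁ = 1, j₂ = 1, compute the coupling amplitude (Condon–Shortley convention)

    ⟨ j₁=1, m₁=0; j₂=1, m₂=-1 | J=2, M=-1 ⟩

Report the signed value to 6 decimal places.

+0.707107  (= +√(1/2))

j₁+j₂−J=0  J+j₁−j₂=2  J−j₁+j₂=2  j₁+j₂+J+1=5
(j₁±m₁, j₂±m₂, J±M) = (1,1,0,2,1,3)
P² = 2
sum k=0..0:
  [0] +1/2 = 1/2
S = 1/2
C² = P²·S² = 1/2 ; C = +0.707107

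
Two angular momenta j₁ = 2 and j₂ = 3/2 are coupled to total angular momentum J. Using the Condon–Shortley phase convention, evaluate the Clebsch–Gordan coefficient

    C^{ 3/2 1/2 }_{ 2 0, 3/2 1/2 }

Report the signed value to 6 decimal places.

−√(1/5) ≈ -0.447214

j₁+j₂−J=2  J+j₁−j₂=2  J−j₁+j₂=1  j₁+j₂+J+1=6
(j₁±m₁, j₂±m₂, J±M) = (2,2,2,1,2,1)
P² = 16/45
sum k=1..2:
  [1] −1/1 = -1
  [2] +1/4 = 1/4
S = -3/4
C² = P²·S² = 1/5 ; C = -0.447214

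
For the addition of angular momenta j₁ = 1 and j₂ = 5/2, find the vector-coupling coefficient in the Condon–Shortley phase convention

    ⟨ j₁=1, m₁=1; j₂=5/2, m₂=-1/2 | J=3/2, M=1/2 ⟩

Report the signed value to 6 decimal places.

triangle: 2!·0!·3!/6! = 12/720
(j±m)!: 2!·0!·2!·3!·2!·1! = 48
prefactor² = (2J+1)·Δ·N² = 16/5
  k=0: +1/(0!·2!·0!·2!·0!·1!) = 1/4
Σ = 1/4  ⇒  CG² = 16/5·1/4² = 1/5
CG = +√(1/5) = +0.447214

+0.447214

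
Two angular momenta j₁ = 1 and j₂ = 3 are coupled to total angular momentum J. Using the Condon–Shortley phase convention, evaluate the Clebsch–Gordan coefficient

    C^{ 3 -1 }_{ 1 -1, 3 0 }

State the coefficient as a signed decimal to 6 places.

-0.707107  (= −√(1/2))

j₁+j₂−J=1  J+j₁−j₂=1  J−j₁+j₂=5  j₁+j₂+J+1=8
(j₁±m₁, j₂±m₂, J±M) = (0,2,3,3,2,4)
P² = 72
sum k=1..1:
  [1] −1/12 = -1/12
S = -1/12
C² = P²·S² = 1/2 ; C = -0.707107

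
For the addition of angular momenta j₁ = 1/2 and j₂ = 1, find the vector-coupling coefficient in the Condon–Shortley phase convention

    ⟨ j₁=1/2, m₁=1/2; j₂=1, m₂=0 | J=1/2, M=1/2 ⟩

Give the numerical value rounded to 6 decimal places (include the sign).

+√(1/3) = +0.577350

triangle: 1!×0!×1!/3! = 1/6
(j±m)!: 1!×0!×1!×1!×1!×0! = 1
prefactor² = (2J+1)×Δ×N² = 1/3
  k=0: +1/(0!×1!×0!×1!×0!×0!) = 1
Σ = 1  ⇒  CG² = 1/3×1² = 1/3
CG = +√(1/3) = +0.577350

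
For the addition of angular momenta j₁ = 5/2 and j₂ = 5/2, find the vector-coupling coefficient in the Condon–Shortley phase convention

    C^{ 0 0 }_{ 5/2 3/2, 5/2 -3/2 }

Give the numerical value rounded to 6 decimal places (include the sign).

-0.408248

j₁+j₂−J=5  J+j₁−j₂=0  J−j₁+j₂=0  j₁+j₂+J+1=6
(j₁±m₁, j₂±m₂, J±M) = (4,1,1,4,0,0)
P² = 96
sum k=1..1:
  [1] −1/24 = -1/24
S = -1/24
C² = P²·S² = 1/6 ; C = -0.408248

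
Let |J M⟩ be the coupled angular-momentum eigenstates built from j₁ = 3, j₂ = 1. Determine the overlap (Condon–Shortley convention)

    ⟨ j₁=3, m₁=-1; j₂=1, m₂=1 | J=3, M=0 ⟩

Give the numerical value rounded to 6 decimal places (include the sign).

j₁+j₂−J=1  J+j₁−j₂=5  J−j₁+j₂=1  j₁+j₂+J+1=8
(j₁±m₁, j₂±m₂, J±M) = (2,4,2,0,3,3)
P² = 72
sum k=1..1:
  [1] −1/12 = -1/12
S = -1/12
C² = P²·S² = 1/2 ; C = -0.707107

−√(1/2) ≈ -0.707107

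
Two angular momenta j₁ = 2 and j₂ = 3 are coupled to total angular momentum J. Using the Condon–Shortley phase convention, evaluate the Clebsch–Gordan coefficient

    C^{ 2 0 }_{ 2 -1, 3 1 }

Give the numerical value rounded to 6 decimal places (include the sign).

triangle: 3!*1!*3!/8! = 36/40320
(j±m)!: 1!*3!*4!*2!*2!*2! = 1152
prefactor² = (2J+1)*Δ*N² = 36/7
  k=2: +1/(2!*1!*1!*2!*0!*1!) = 1/4
  k=3: −1/(3!*0!*0!*1!*1!*2!) = -1/12
Σ = 1/6  ⇒  CG² = 36/7*1/6² = 1/7
CG = +√(1/7) = +0.377964

+√(1/7) = +0.377964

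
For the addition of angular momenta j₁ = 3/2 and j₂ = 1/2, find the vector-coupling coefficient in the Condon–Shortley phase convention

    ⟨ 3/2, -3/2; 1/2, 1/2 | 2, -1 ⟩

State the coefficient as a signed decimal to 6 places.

+√(1/4) ≈ +0.500000

triangle: 0!·3!·1!/5! = 6/120
(j±m)!: 0!·3!·1!·0!·1!·3! = 36
prefactor² = (2J+1)·Δ·N² = 9
  k=0: +1/(0!·0!·3!·1!·0!·0!) = 1/6
Σ = 1/6  ⇒  CG² = 9·1/6² = 1/4
CG = +√(1/4) = +0.500000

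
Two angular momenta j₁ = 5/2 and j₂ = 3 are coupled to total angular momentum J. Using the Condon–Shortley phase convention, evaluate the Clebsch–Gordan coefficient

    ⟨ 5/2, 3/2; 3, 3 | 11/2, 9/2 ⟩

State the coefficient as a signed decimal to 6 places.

triangle: 0!*5!*6!/12! = 86400/479001600
(j±m)!: 4!*1!*6!*0!*10!*1! = 62705664000
prefactor² = (2J+1)*Δ*N² = 1492992000/11
  k=0: +1/(0!*0!*1!*6!*4!*0!) = 1/17280
Σ = 1/17280  ⇒  CG² = 1492992000/11*1/17280² = 5/11
CG = +√(5/11) = +0.674200

+0.674200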